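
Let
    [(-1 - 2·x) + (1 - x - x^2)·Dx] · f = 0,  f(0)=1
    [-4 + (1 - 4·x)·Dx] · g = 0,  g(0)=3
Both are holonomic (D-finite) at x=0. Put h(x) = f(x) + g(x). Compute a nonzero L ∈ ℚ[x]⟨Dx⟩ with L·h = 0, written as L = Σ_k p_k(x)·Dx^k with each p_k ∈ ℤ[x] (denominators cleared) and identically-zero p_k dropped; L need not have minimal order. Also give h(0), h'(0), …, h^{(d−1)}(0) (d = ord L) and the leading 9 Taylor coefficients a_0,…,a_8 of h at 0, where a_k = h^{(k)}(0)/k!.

f: a_k = 1, 1, 2, 3, 5, 8, 13, 21, 34, …
g: a_k = 3, 12, 48, 192, 768, 3072, 12288, 49152, 196608, …
L₀ := lclm(L_f,L_g); ord L₀ ≤ 1+1.
L = (-16 - 72·x + 24·x^2 - 32·x^3) + (28 - 38·x - 54·x^2 + 16·x^3 - 64·x^4)·Dx + (-3 + 17·x - 23·x^2 + 14·x^3 - 4·x^4 - 16·x^5)·Dx^2  (order 2).
h: a_k = 4, 13, 50, 195, 773, 3080, 12301, 49173, 196642, …
ICs: h(0) = 4, h′(0) = 13.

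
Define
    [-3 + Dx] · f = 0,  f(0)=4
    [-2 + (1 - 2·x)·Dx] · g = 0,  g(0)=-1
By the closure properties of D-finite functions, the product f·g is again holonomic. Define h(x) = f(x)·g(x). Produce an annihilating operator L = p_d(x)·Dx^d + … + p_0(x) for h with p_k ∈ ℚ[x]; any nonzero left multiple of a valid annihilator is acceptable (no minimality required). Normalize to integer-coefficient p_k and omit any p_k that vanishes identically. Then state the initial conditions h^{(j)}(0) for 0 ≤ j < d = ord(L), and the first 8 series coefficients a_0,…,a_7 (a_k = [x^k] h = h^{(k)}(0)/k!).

f: a_k = 4, 12, 18, 18, 27/2, 81/10, 81/20, 243/140, …
g: a_k = -1, -2, -4, -8, -16, -32, -64, -128, …
Product ⇒ symmetric product L₀, ord ≤ 1.
L = (5 - 6·x) + (-1 + 2·x)·Dx  (order 1).
h: a_k = -4, -20, -58, -134, -563/2, -5711/10, -4585/4, -321193/140, …
ICs: h(0) = -4.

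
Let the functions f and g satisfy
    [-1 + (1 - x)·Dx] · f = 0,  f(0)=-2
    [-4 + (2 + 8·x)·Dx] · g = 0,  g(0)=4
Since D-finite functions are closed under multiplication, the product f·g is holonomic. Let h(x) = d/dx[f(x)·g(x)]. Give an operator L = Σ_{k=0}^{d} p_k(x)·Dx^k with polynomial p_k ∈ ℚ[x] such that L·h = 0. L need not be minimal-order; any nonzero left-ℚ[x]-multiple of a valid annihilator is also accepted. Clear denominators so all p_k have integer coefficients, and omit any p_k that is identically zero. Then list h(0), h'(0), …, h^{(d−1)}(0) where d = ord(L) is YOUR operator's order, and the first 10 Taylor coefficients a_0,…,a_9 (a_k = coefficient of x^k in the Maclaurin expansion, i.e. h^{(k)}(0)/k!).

L = (2 + 36·x + 12·x^2) + (-3 - 11·x + 6·x^2 + 8·x^3)·Dx  (order 1).
h: a_k = -24, -16, -120, 160, -920, 2928, -11368, 41920, -158760, 601520, …
ICs: h(0) = -24.

f: a_k = -2, -2, -2, -2, -2, -2, -2, -2, -2, -2, …
g: a_k = 4, 8, -8, 16, -40, 112, -336, 1056, -3432, 11440, …
L₀ := L_f ⊗_s L_g (sym. prod.), ord ≤ 1.
h=h₀': d/dx-closure on L₀ ⇒ L.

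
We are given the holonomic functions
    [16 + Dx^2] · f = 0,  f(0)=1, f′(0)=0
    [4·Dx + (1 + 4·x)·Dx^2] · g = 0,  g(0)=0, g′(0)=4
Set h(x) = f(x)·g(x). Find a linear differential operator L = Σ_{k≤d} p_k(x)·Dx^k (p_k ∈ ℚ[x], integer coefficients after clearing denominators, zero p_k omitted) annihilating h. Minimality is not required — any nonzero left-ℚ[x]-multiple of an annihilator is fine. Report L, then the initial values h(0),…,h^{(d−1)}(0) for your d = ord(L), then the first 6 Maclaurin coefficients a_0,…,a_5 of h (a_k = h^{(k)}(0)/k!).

L = (-768 + 6144·x + 77824·x^2 + 262144·x^3 + 262144·x^4) + (256 + 5120·x + 24576·x^2 + 32768·x^3)·Dx + (1280·x + 10752·x^2 + 32768·x^3 + 32768·x^4)·Dx^2 + (16 + 320·x + 1536·x^2 + 2048·x^3)·Dx^3 + (3 + 56·x + 368·x^2 + 1024·x^3 + 1024·x^4)·Dx^4  (order 4).
h: a_k = 0, 4, -8, -32/3, 0, 384/5, …
ICs: h(0) = 0, h′(0) = 4, h′′(0) = -16, h′′′(0) = -64.

f: a_k = 1, 0, -8, 0, 32/3, 0, …
g: a_k = 0, 4, -8, 64/3, -64, 1024/5, …
f·g: L₀ = L_f ⊗_s L_g, ord ≤ 2·2.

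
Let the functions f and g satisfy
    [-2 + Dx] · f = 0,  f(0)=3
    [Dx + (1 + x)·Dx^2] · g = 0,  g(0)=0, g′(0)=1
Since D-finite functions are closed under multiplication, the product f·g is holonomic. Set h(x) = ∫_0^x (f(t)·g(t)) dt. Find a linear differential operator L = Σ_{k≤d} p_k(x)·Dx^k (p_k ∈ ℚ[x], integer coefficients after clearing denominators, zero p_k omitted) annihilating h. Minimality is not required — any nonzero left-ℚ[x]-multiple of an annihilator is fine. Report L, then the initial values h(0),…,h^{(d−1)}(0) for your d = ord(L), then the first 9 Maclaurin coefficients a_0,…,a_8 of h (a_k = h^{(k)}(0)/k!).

L = (2 + 4·x)·Dx + (-3 - 4·x)·Dx^2 + (1 + x)·Dx^3  (order 3).
h: a_k = 0, 0, 3/2, 3/2, 1, 9/20, 11/60, 1/21, 17/840, …
ICs: h(0) = 0, h′(0) = 0, h′′(0) = 3.

f: a_k = 3, 6, 6, 4, 2, 4/5, 4/15, 8/105, 2/105, …
g: a_k = 0, 1, -1/2, 1/3, -1/4, 1/5, -1/6, 1/7, -1/8, …
Sym-product of L_f,L_g gives L₀ (≤ ord 2).
h=∫h₀ ⇒ L = L₀·Dx.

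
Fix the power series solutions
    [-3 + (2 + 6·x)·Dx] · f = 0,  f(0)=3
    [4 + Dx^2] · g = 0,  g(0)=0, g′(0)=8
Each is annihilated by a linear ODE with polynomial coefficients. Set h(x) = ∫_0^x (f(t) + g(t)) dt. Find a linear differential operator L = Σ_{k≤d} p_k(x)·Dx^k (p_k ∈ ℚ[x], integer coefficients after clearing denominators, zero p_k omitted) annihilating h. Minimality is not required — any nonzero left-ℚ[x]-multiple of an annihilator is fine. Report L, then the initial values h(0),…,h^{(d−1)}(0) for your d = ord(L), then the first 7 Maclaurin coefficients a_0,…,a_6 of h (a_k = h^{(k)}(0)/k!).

f: a_k = 3, 9/2, -27/8, 81/16, -1215/128, 5103/256, -45927/1024, …
g: a_k = 0, 8, 0, -16/3, 0, 16/15, 0, …
f+g: L₀ = lclm(L_f,L_g), ord ≤ 1+2.
h=∫h₀ ⇒ L = L₀·Dx.
L = (-516 - 1152·x - 1728·x^2)·Dx + (56 + 936·x + 3456·x^2 + 3456·x^3)·Dx^2 + (-129 - 288·x - 432·x^2)·Dx^3 + (14 + 234·x + 864·x^2 + 864·x^3)·Dx^4  (order 4).
h: a_k = 0, 3, 25/4, -9/8, -13/192, -243/128, 80641/23040, …
ICs: h(0) = 0, h′(0) = 3, h′′(0) = 25/2, h′′′(0) = -27/4.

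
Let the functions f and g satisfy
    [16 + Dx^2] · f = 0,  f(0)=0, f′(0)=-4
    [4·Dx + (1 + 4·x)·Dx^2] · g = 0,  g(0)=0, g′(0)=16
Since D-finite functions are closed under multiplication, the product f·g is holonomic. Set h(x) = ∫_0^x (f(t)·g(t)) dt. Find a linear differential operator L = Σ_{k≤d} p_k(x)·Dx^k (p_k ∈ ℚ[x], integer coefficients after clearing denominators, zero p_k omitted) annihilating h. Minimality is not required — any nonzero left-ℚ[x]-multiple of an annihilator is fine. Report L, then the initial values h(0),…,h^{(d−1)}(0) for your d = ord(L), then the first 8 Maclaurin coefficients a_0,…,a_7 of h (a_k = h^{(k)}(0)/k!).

L = (-768 + 6144·x + 77824·x^2 + 262144·x^3 + 262144·x^4)·Dx + (256 + 5120·x + 24576·x^2 + 32768·x^3)·Dx^2 + (1280·x + 10752·x^2 + 32768·x^3 + 32768·x^4)·Dx^3 + (16 + 320·x + 1536·x^2 + 2048·x^3)·Dx^4 + (3 + 56·x + 368·x^2 + 1024·x^3 + 1024·x^4)·Dx^5  (order 5).
h: a_k = 0, 0, 0, -64/3, 32, -512/15, 1024/9, -22528/63, …
ICs: h(0) = 0, h′(0) = 0, h′′(0) = 0, h′′′(0) = -128, h′′′′(0) = 768.

f: a_k = 0, -4, 0, 32/3, 0, -128/15, 0, 1024/315, …
g: a_k = 0, 16, -32, 256/3, -256, 4096/5, -8192/3, 65536/7, …
f·g: L₀ = L_f ⊗_s L_g, ord ≤ 2·2.
Integrate: L := L₀·Dx.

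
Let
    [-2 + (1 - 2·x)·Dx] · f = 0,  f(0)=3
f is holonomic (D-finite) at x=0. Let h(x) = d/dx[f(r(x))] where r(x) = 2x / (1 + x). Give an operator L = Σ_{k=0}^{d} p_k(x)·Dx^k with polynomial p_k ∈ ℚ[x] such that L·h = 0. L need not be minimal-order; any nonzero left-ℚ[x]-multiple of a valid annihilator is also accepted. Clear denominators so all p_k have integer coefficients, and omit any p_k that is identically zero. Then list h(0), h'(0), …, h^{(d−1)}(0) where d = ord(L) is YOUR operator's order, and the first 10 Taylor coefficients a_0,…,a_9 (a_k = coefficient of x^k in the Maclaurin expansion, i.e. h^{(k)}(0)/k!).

L = 6 + (-1 + 3·x)·Dx  (order 1).
h: a_k = 12, 72, 324, 1296, 4860, 17496, 61236, 209952, 708588, 2361960, …
ICs: h(0) = 12.

f: a_k = 3, 6, 12, 24, 48, 96, 192, 384, 768, 1536, …
h₀=f(r): pull back L_f along r ⇒ L₀.
Derive L from L₀ (diff closure).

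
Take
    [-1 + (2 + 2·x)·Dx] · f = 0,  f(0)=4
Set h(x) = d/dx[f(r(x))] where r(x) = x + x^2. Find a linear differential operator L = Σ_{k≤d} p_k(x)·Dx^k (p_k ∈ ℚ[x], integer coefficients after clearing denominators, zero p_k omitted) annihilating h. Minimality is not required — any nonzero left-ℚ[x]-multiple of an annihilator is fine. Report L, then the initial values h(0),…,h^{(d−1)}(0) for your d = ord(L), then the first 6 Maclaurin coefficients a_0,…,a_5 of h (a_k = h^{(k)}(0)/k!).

L = 3 + (-2 - 6·x - 6·x^2 - 4·x^3)·Dx  (order 1).
h: a_k = 2, 3, -9/4, 3/8, 75/64, -171/128, …
ICs: h(0) = 2.

f: a_k = 4, 2, -1/2, 1/4, -5/32, 7/64, …
h₀=f(r): pull back L_f along r ⇒ L₀.
Derive L from L₀ (diff closure).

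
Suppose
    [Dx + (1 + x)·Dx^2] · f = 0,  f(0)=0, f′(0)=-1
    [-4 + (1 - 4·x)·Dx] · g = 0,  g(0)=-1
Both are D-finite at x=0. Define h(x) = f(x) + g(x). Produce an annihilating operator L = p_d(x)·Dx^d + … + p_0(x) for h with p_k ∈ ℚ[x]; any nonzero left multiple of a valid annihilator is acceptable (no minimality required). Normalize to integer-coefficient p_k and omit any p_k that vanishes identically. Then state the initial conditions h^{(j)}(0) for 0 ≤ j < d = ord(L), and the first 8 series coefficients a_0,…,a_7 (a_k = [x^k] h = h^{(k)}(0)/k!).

f: a_k = 0, -1, 1/2, -1/3, 1/4, -1/5, 1/6, -1/7, …
g: a_k = -1, -4, -16, -64, -256, -1024, -4096, -16384, …
Sum ⇒ L₀ = lclm(L_f,L_g) in ℚ(x)⟨Dx⟩.
L = (-112 - 32·x)·Dx + (-94 - 208·x - 64·x^2)·Dx^2 + (9 - 23·x - 48·x^2 - 16·x^3)·Dx^3  (order 3).
h: a_k = -1, -5, -31/2, -193/3, -1023/4, -5121/5, -24575/6, -114689/7, …
ICs: h(0) = -1, h′(0) = -5, h′′(0) = -31.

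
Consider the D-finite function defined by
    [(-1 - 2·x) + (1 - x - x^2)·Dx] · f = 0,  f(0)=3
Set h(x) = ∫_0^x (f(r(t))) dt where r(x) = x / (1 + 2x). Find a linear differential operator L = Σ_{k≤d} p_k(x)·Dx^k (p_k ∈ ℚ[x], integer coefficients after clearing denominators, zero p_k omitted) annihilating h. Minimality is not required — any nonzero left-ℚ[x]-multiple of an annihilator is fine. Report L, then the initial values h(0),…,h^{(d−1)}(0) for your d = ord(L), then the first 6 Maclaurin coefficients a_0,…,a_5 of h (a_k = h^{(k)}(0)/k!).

L = (-1 - 4·x)·Dx + (1 + 5·x + 7·x^2 + 2·x^3)·Dx^2  (order 2).
h: a_k = 0, 3, 3/2, 0, -3/4, 9/5, …
ICs: h(0) = 0, h′(0) = 3.

f: a_k = 3, 3, 6, 9, 15, 24, …
h₀=f(r): pull back L_f along r ⇒ L₀.
h=∫h₀ ⇒ L = L₀·Dx.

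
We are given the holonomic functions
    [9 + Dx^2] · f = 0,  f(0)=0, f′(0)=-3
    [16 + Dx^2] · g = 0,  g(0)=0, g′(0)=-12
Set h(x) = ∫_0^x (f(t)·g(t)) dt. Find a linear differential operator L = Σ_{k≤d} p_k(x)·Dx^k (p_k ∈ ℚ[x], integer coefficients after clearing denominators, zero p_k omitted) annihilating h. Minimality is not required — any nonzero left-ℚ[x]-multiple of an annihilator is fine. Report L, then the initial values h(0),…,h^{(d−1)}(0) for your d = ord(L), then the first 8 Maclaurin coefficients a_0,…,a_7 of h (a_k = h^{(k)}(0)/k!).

f: a_k = 0, -3, 0, 9/2, 0, -81/40, 0, 243/560, …
g: a_k = 0, -12, 0, 32, 0, -128/5, 0, 1024/105, …
Sym-product of L_f,L_g gives L₀ (≤ ord 4).
∫: right-multiply L₀ by Dx.
L = 49·Dx + 50·Dx^3 + Dx^5  (order 5).
h: a_k = 0, 0, 0, 12, 0, -30, 0, 2451/70, …
ICs: h(0) = 0, h′(0) = 0, h′′(0) = 0, h′′′(0) = 72, h′′′′(0) = 0.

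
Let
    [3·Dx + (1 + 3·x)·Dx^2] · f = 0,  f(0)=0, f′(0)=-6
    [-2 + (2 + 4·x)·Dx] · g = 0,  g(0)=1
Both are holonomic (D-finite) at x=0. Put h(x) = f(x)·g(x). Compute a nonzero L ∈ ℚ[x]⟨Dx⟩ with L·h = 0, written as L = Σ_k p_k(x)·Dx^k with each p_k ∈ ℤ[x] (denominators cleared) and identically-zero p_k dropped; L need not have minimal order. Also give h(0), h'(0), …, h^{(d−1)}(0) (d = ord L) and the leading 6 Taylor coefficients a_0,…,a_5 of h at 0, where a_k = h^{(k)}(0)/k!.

L = 3·x + (1 + 2·x)·Dx + (1 + 7·x + 16·x^2 + 12·x^3)·Dx^2  (order 2).
h: a_k = 0, -6, 3, -6, 15, -789/20, …
ICs: h(0) = 0, h′(0) = -6.

f: a_k = 0, -6, 9, -18, 81/2, -486/5, …
g: a_k = 1, 1, -1/2, 1/2, -5/8, 7/8, …
L₀ := L_f ⊗_s L_g (sym. prod.), ord ≤ 2.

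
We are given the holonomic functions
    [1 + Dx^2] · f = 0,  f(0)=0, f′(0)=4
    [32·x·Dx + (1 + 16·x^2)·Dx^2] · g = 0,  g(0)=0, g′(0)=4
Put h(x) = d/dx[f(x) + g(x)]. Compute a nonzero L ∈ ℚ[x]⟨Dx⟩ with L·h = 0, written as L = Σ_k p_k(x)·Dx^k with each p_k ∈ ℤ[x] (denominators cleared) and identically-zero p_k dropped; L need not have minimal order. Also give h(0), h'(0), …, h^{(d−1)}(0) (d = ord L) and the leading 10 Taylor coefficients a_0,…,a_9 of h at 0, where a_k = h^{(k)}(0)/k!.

f: a_k = 0, 4, 0, -2/3, 0, 1/30, 0, -1/1260, 0, 1/90720, …
g: a_k = 0, 4, 0, -64/3, 0, 1024/5, 0, -16384/7, 0, 262144/9, …
h₀=f+g: left-lcm gives L₀, ord ≤ 4.
Derive L from L₀ (diff closure).
L = (-6112·x + 99328·x^3 + 8192·x^5) + (-31 + 1072·x^2 + 25344·x^4 + 4096·x^6)·Dx + (-6112·x + 99328·x^3 + 8192·x^5)·Dx^2 + (-31 + 1072·x^2 + 25344·x^4 + 4096·x^6)·Dx^3  (order 3).
h: a_k = 8, 0, -66, 0, 6145/6, 0, -2949121/180, 0, 2642411521/10080, 0, …
ICs: h(0) = 8, h′(0) = 0, h′′(0) = -132.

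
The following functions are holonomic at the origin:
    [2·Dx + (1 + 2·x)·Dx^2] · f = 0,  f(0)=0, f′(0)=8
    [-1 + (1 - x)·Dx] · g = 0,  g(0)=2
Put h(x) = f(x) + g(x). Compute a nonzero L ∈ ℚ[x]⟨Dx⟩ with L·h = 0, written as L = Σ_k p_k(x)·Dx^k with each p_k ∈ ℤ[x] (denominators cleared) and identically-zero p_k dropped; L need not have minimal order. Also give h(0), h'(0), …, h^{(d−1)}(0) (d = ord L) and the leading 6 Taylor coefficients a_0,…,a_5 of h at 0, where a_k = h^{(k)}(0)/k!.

L = (-14 - 4·x)·Dx + (1 - 20·x - 8·x^2)·Dx^2 + (2 + 3·x - 3·x^2 - 2·x^3)·Dx^3  (order 3).
h: a_k = 2, 10, -6, 38/3, -14, 138/5, …
ICs: h(0) = 2, h′(0) = 10, h′′(0) = -12.

f: a_k = 0, 8, -8, 32/3, -16, 128/5, …
g: a_k = 2, 2, 2, 2, 2, 2, …
Weyl lclm of L_f,L_g ⇒ L₀ (ord ≤ 3).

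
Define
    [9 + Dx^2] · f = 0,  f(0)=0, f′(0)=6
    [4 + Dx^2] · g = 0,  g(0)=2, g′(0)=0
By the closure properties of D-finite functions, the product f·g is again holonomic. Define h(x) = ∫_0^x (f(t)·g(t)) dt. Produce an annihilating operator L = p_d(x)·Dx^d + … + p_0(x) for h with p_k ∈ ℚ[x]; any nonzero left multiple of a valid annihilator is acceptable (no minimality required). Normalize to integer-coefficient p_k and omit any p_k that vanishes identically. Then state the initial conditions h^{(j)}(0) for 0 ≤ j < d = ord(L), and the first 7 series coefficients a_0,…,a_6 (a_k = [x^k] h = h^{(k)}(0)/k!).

f: a_k = 0, 6, 0, -9, 0, 81/20, 0, …
g: a_k = 2, 0, -4, 0, 4/3, 0, -8/45, …
f·g: L₀ = L_f ⊗_s L_g, ord ≤ 2·2.
∫: right-multiply L₀ by Dx.
L = 25·Dx + 26·Dx^3 + Dx^5  (order 5).
h: a_k = 0, 0, 6, 0, -21/2, 0, 521/60, …
ICs: h(0) = 0, h′(0) = 0, h′′(0) = 12, h′′′(0) = 0, h′′′′(0) = -252.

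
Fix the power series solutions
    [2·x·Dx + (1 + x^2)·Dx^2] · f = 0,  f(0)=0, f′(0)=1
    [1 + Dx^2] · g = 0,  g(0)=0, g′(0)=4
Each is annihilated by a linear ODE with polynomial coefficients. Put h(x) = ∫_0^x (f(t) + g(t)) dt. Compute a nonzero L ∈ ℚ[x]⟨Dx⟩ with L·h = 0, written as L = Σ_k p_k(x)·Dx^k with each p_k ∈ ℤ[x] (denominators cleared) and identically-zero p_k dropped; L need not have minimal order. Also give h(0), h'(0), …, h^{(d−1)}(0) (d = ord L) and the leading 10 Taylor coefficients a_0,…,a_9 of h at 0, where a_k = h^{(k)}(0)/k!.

L = (-22·x + 28·x^3 + 2·x^5)·Dx^2 + (-1 + 7·x^2 + 9·x^4 + x^6)·Dx^3 + (-22·x + 28·x^3 + 2·x^5)·Dx^4 + (-1 + 7·x^2 + 9·x^4 + x^6)·Dx^5  (order 5).
h: a_k = 0, 0, 5/2, 0, -1/4, 0, 7/180, 0, -181/10080, 0, …
ICs: h(0) = 0, h′(0) = 0, h′′(0) = 5, h′′′(0) = 0, h′′′′(0) = -6.

f: a_k = 0, 1, 0, -1/3, 0, 1/5, 0, -1/7, 0, 1/9, …
g: a_k = 0, 4, 0, -2/3, 0, 1/30, 0, -1/1260, 0, 1/90720, …
L₀ := lclm(L_f,L_g); ord L₀ ≤ 2+2.
Integrate: L := L₀·Dx.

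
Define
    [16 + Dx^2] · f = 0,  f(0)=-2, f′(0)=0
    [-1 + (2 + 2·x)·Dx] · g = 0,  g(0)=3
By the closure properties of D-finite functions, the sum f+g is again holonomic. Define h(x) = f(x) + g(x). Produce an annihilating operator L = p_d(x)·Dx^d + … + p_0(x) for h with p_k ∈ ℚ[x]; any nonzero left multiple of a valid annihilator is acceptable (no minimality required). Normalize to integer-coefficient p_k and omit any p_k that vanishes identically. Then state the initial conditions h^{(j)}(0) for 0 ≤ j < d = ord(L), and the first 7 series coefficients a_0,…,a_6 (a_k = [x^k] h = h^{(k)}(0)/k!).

L = (-1072 - 2048·x - 1024·x^2) + (2016 + 6112·x + 6144·x^2 + 2048·x^3)·Dx + (-67 - 128·x - 64·x^2)·Dx^2 + (126 + 382·x + 384·x^2 + 128·x^3)·Dx^3  (order 3).
h: a_k = 1, 3/2, 125/8, 3/16, -8237/384, 21/256, 521453/46080, …
ICs: h(0) = 1, h′(0) = 3/2, h′′(0) = 125/4.

f: a_k = -2, 0, 16, 0, -64/3, 0, 512/45, …
g: a_k = 3, 3/2, -3/8, 3/16, -15/128, 21/256, -63/1024, …
f+g: L₀ = lclm(L_f,L_g), ord ≤ 2+1.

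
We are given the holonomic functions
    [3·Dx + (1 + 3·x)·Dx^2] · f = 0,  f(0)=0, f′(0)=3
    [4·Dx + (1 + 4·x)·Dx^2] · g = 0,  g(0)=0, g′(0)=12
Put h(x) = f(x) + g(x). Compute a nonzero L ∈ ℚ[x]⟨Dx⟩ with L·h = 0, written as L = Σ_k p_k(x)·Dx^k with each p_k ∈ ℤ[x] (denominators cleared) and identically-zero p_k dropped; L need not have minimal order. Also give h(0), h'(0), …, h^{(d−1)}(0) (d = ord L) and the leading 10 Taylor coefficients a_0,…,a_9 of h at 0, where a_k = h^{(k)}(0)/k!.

L = 24·Dx + (14 + 48·x)·Dx^2 + (1 + 7·x + 12·x^2)·Dx^3  (order 3).
h: a_k = 0, 15, -57/2, 73, -849/4, 663, -4339/2, 51339/7, -203169/8, 268705/3, …
ICs: h(0) = 0, h′(0) = 15, h′′(0) = -57.

f: a_k = 0, 3, -9/2, 9, -81/4, 243/5, -243/2, 2187/7, -6561/8, 2187, …
g: a_k = 0, 12, -24, 64, -192, 3072/5, -2048, 49152/7, -24576, 262144/3, …
Weyl lclm of L_f,L_g ⇒ L₀ (ord ≤ 4).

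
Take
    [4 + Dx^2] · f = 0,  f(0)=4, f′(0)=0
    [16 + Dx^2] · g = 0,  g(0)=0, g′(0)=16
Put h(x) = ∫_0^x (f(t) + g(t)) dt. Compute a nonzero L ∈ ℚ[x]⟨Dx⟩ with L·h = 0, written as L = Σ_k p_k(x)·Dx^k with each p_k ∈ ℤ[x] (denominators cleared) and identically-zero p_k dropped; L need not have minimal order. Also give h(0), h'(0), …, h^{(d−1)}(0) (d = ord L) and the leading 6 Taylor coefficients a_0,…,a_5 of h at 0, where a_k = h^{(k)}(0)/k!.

L = 64·Dx + 20·Dx^3 + Dx^5  (order 5).
h: a_k = 0, 4, 8, -8/3, -32/3, 8/15, …
ICs: h(0) = 0, h′(0) = 4, h′′(0) = 16, h′′′(0) = -16, h′′′′(0) = -256.

f: a_k = 4, 0, -8, 0, 8/3, 0, …
g: a_k = 0, 16, 0, -128/3, 0, 512/15, …
Sum ⇒ L₀ = lclm(L_f,L_g) in ℚ(x)⟨Dx⟩.
∫: right-multiply L₀ by Dx.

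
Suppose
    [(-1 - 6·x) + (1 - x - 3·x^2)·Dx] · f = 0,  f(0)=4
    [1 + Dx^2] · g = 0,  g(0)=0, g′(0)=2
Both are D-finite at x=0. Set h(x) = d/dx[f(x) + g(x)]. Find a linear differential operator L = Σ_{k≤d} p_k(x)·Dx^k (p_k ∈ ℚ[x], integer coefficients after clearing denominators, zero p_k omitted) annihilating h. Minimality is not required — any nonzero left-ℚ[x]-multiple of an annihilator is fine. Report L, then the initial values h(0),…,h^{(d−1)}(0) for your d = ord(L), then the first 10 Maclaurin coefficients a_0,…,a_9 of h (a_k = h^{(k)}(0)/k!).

L = (464 + 2522·x + 8618·x^2 + 6330·x^3 + 9630·x^4 + 486·x^5 + 486·x^6) + (-43 - 249·x + 114·x^2 + 559·x^3 + 1500·x^4 + 1863·x^5 + 189·x^6 + 162·x^7)·Dx + (464 + 2522·x + 8618·x^2 + 6330·x^3 + 9630·x^4 + 486·x^5 + 486·x^6)·Dx^2 + (-43 - 249·x + 114·x^2 + 559·x^3 + 1500·x^4 + 1863·x^5 + 189·x^6 + 162·x^7)·Dx^3  (order 3).
h: a_k = 6, 32, 83, 304, 9601/12, 2328, 2187359/360, 16256, 841155841/20160, 107320, …
ICs: h(0) = 6, h′(0) = 32, h′′(0) = 166.

f: a_k = 4, 4, 16, 28, 76, 160, 388, 868, 2032, 4636, …
g: a_k = 0, 2, 0, -1/3, 0, 1/60, 0, -1/2520, 0, 1/181440, …
h₀=f+g: left-lcm gives L₀, ord ≤ 3.
h=h₀': d/dx-closure on L₀ ⇒ L.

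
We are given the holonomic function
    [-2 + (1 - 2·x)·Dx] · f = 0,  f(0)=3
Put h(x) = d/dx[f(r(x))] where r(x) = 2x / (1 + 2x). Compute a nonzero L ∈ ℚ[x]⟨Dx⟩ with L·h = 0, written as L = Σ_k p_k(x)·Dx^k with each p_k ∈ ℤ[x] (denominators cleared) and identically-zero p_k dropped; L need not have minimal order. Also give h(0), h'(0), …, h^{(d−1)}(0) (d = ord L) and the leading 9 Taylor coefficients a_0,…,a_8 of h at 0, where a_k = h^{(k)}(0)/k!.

f: a_k = 3, 6, 12, 24, 48, 96, 192, 384, 768, …
Substitute x→r, Dx→(1/r')Dx; clear ⇒ L₀.
Differentiate: ansatz ord ≤ ord L₀ ⇒ L.
L = 4 + (-1 + 2·x)·Dx  (order 1).
h: a_k = 12, 48, 144, 384, 960, 2304, 5376, 12288, 27648, …
ICs: h(0) = 12.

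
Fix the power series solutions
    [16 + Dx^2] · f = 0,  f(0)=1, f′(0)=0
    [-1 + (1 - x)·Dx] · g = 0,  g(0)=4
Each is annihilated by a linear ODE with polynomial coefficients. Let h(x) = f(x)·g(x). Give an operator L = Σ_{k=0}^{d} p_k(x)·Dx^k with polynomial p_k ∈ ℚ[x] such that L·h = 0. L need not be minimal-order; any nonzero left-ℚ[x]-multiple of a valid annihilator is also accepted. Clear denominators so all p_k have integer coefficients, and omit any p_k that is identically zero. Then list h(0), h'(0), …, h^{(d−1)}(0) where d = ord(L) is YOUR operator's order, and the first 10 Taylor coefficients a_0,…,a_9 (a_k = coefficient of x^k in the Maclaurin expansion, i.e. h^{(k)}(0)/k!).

L = (-16 + 16·x) + 2·Dx + (-1 + x)·Dx^2  (order 2).
h: a_k = 4, 4, -28, -28, 44/3, 44/3, -364/45, -364/45, -100/63, -100/63, …
ICs: h(0) = 4, h′(0) = 4.

f: a_k = 1, 0, -8, 0, 32/3, 0, -256/45, 0, 512/315, 0, …
g: a_k = 4, 4, 4, 4, 4, 4, 4, 4, 4, 4, …
h₀=f·g: eliminate ⇒ L₀, order ≤ 2·1.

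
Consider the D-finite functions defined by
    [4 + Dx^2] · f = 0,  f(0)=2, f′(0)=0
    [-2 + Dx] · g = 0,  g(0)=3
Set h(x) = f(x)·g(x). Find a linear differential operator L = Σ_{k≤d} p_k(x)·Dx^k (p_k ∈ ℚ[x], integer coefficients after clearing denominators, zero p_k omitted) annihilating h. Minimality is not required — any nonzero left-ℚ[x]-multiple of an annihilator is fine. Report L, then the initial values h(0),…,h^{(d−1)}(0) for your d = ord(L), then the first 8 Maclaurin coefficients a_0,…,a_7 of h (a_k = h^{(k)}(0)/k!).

f: a_k = 2, 0, -4, 0, 4/3, 0, -8/45, 0, …
g: a_k = 3, 6, 6, 4, 2, 4/5, 4/15, 8/105, …
h₀=f·g: eliminate ⇒ L₀, order ≤ 2·1.
L = 8 - 4·Dx + Dx^2  (order 2).
h: a_k = 6, 12, 0, -16, -16, -32/5, 0, 128/105, …
ICs: h(0) = 6, h′(0) = 12.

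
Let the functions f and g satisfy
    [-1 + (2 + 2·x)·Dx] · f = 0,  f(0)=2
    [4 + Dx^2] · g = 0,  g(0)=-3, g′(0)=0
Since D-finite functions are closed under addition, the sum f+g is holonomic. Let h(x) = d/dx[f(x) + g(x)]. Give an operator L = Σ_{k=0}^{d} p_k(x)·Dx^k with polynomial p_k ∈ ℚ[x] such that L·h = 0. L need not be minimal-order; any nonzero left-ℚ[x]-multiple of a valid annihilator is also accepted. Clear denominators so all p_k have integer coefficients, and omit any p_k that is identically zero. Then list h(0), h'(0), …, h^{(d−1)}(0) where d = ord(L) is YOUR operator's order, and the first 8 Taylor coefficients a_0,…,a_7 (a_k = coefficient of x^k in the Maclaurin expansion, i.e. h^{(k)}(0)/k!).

f: a_k = 2, 1, -1/4, 1/8, -5/64, 7/128, -21/512, 33/1024, …
g: a_k = -3, 0, 6, 0, -2, 0, 4/15, 0, …
L₀ := lclm(L_f,L_g); ord L₀ ≤ 1+2.
Differentiate: ansatz ord ≤ ord L₀ ⇒ L.
L = (-124 - 128·x - 64·x^2) + (-152 - 408·x - 384·x^2 - 128·x^3)·Dx + (-31 - 32·x - 16·x^2)·Dx^2 + (-38 - 102·x - 96·x^2 - 32·x^3)·Dx^3  (order 3).
h: a_k = 1, 23/2, 3/8, -133/16, 35/128, 1733/1280, 231/1024, -77813/215040, …
ICs: h(0) = 1, h′(0) = 23/2, h′′(0) = 3/4.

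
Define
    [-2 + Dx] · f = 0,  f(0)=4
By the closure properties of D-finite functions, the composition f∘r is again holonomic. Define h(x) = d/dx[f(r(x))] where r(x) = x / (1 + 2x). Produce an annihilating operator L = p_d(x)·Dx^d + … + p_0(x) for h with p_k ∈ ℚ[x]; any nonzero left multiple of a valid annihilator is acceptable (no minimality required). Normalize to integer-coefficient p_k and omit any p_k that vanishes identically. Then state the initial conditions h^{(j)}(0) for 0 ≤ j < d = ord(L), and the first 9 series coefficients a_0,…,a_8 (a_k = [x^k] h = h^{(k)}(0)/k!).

L = (-2 - 8·x) + (-1 - 4·x - 4·x^2)·Dx  (order 1).
h: a_k = 8, -16, 16, 32/3, -304/3, 4832/15, -34912/45, 501824/315, -904304/315, …
ICs: h(0) = 8.

f: a_k = 4, 8, 8, 16/3, 8/3, 16/15, 16/45, 32/315, 8/315, …
Change of var in L_f (x↦r) gives L₀.
Derive L from L₀ (diff closure).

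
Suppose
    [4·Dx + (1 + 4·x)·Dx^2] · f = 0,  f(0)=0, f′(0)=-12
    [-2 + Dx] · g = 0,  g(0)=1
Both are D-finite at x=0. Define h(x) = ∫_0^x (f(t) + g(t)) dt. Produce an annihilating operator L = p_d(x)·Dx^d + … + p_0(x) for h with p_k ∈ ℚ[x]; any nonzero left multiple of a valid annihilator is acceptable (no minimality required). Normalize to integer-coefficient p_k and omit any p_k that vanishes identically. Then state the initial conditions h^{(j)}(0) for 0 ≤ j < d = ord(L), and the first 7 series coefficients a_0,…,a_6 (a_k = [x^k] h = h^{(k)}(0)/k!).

f: a_k = 0, -12, 24, -64, 192, -3072/5, 2048, …
g: a_k = 1, 2, 2, 4/3, 2/3, 4/15, 4/45, …
L₀ := lclm(L_f,L_g); ord L₀ ≤ 2+1.
Integrate: L := L₀·Dx.
L = (-40 - 32·x)·Dx^2 + (14 - 16·x - 32·x^2)·Dx^3 + (3 + 16·x + 16·x^2)·Dx^4  (order 4).
h: a_k = 0, 1, -5, 26/3, -47/3, 578/15, -4606/45, …
ICs: h(0) = 0, h′(0) = 1, h′′(0) = -10, h′′′(0) = 52.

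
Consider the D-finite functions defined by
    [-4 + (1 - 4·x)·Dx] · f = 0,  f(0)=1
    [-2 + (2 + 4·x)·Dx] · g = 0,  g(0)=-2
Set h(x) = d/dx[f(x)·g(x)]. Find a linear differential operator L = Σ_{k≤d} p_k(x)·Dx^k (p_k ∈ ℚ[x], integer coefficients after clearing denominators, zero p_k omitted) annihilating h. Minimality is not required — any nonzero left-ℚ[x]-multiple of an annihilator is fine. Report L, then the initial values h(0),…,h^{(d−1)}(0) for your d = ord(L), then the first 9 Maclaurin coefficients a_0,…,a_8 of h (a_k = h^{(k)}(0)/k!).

L = (39 + 120·x + 48·x^2) + (-5 + 6·x + 48·x^2 + 32·x^3)·Dx  (order 1).
h: a_k = -10, -78, -471, -2507, -50175/4, -240777/4, -2247483/8, -10273779/8, -369862479/64, …
ICs: h(0) = -10.

f: a_k = 1, 4, 16, 64, 256, 1024, 4096, 16384, 65536, …
g: a_k = -2, -2, 1, -1, 5/4, -7/4, 21/8, -33/8, 429/64, …
h₀=f·g: eliminate ⇒ L₀, order ≤ 1·1.
Differentiate: ansatz ord ≤ ord L₀ ⇒ L.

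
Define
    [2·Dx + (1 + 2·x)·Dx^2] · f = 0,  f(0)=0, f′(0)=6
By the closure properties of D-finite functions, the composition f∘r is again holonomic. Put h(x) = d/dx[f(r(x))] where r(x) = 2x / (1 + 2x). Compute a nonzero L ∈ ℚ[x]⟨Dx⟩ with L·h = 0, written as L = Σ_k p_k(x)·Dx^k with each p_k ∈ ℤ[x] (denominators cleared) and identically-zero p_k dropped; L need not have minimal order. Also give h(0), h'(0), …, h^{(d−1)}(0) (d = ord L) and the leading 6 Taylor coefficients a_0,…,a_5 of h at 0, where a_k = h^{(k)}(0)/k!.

f: a_k = 0, 6, -6, 8, -12, 96/5, …
f∘r: x↦r, Dx↦Dx/r' in L_f ⇒ L₀.
Derive L from L₀ (diff closure).
L = (8 + 24·x) + (1 + 8·x + 12·x^2)·Dx  (order 1).
h: a_k = 12, -96, 624, -3840, 23232, -139776, …
ICs: h(0) = 12.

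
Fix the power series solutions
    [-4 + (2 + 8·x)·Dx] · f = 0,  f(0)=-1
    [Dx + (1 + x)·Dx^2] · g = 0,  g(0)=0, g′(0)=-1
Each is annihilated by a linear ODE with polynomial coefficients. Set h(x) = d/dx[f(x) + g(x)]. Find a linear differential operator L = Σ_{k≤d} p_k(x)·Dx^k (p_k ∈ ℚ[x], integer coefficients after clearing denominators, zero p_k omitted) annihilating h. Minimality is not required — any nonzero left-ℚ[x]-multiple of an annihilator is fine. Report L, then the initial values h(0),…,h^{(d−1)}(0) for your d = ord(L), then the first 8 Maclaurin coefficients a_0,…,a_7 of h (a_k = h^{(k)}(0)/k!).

L = (-8 + 4·x) + (-10 - 8·x + 20·x^2)·Dx + (-1 - 3·x + 6·x^2 + 8·x^3)·Dx^2  (order 2).
h: a_k = -3, 5, -13, 41, -141, 505, -1849, 6865, …
ICs: h(0) = -3, h′(0) = 5.

f: a_k = -1, -2, 2, -4, 10, -28, 84, -264, …
g: a_k = 0, -1, 1/2, -1/3, 1/4, -1/5, 1/6, -1/7, …
h₀=f+g: left-lcm gives L₀, ord ≤ 3.
h=h₀': d/dx-closure on L₀ ⇒ L.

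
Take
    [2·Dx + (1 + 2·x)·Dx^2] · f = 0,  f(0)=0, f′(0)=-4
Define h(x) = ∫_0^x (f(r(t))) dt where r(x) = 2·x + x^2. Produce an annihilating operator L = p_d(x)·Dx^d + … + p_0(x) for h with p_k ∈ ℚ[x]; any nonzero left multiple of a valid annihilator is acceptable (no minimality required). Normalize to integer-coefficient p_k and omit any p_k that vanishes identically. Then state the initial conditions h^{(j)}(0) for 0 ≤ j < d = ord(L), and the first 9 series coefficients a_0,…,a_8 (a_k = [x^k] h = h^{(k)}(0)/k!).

f: a_k = 0, -4, 4, -16/3, 8, -64/5, 64/3, -256/7, 64, …
Substitute x→r, Dx→(1/r')Dx; clear ⇒ L₀.
h=∫h₀ ⇒ L = L₀·Dx.
L = (3 + 4·x + 2·x^2)·Dx^2 + (1 + 5·x + 6·x^2 + 2·x^3)·Dx^3  (order 3).
h: a_k = 0, 0, -4, 4, -20/3, 68/5, -464/15, 528/7, -1352/7, …
ICs: h(0) = 0, h′(0) = 0, h′′(0) = -8.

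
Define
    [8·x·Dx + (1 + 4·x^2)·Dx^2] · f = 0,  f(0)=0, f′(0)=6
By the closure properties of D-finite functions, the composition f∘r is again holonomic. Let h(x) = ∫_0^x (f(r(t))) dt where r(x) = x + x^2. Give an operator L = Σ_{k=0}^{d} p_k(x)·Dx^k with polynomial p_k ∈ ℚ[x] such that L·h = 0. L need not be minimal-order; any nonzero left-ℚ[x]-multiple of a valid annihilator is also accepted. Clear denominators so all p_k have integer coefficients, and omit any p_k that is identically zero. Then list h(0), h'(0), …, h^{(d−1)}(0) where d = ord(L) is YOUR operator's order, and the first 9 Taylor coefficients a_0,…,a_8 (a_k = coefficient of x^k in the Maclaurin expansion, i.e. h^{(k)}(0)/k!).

L = (-2 + 8·x + 32·x^2 + 48·x^3 + 24·x^4)·Dx^2 + (1 + 2·x + 4·x^2 + 16·x^3 + 20·x^4 + 8·x^5)·Dx^3  (order 3).
h: a_k = 0, 0, 3, 2, -2, -24/5, -4/5, 88/7, 120/7, …
ICs: h(0) = 0, h′(0) = 0, h′′(0) = 6.

f: a_k = 0, 6, 0, -8, 0, 96/5, 0, -384/7, 0, …
Substitute x→r, Dx→(1/r')Dx; clear ⇒ L₀.
∫: right-multiply L₀ by Dx.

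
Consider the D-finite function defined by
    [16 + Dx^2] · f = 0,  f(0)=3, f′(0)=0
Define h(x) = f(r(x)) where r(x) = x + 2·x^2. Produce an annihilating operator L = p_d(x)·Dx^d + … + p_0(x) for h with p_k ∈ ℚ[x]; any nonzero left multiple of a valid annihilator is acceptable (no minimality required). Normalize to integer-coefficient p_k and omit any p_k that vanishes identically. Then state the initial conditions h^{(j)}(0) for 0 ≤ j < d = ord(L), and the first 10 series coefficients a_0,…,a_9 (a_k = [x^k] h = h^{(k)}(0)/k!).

L = (16 + 192·x + 768·x^2 + 1024·x^3) - 4·Dx + (1 + 4·x)·Dx^2  (order 2).
h: a_k = 3, 0, -24, -96, -64, 256, 11264/15, 4096/5, -53248/105, -278528/105, …
ICs: h(0) = 3, h′(0) = 0.

f: a_k = 3, 0, -24, 0, 32, 0, -256/15, 0, 512/105, 0, …
Change of var in L_f (x↦r) gives L₀.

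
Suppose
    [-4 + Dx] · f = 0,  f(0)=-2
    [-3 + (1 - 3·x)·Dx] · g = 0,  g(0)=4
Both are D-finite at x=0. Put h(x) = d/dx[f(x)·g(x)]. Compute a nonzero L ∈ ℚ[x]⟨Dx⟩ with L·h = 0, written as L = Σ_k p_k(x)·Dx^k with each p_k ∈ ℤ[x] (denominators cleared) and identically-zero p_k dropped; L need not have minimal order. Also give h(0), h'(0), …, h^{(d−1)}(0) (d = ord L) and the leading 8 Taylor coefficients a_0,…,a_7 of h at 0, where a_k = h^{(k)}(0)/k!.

f: a_k = -2, -8, -16, -64/3, -64/3, -256/15, -512/45, -2048/315, …
g: a_k = 4, 12, 36, 108, 324, 972, 2916, 8748, …
Product ⇒ symmetric product L₀, ord ≤ 1.
h=h₀': d/dx-closure on L₀ ⇒ L.
L = (58 - 168·x + 144·x^2) + (-7 + 33·x - 36·x^2)·Dx  (order 1).
h: a_k = -56, -464, -2344, -29152/3, -110344/3, -1990288/15, -20906216/45, -71683136/45, …
ICs: h(0) = -56.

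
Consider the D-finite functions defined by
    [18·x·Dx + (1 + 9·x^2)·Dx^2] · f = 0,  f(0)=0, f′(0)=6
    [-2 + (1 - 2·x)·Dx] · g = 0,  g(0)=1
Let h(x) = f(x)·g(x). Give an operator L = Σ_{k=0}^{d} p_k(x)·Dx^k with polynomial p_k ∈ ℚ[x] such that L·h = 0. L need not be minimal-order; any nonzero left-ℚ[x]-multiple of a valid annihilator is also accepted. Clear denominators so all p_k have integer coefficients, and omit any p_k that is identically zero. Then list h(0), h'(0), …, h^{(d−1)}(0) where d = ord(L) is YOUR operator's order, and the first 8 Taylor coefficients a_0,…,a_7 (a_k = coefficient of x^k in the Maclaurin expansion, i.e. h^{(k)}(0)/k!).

L = 36·x + (4 - 18·x + 72·x^2)·Dx + (-1 + 2·x - 9·x^2 + 18·x^3)·Dx^2  (order 2).
h: a_k = 0, 6, 12, 6, 12, 606/5, 1212/5, -4902/35, …
ICs: h(0) = 0, h′(0) = 6.

f: a_k = 0, 6, 0, -18, 0, 486/5, 0, -4374/7, …
g: a_k = 1, 2, 4, 8, 16, 32, 64, 128, …
Sym-product of L_f,L_g gives L₀ (≤ ord 2).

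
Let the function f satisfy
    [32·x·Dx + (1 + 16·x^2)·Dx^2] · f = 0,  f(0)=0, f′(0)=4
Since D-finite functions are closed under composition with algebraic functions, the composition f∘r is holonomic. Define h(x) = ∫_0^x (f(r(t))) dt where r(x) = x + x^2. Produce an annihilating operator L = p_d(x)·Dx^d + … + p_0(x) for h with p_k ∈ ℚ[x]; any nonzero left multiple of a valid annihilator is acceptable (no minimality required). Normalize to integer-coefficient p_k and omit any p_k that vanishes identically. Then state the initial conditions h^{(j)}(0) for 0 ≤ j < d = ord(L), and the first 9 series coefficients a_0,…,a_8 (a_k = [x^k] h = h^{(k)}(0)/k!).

f: a_k = 0, 4, 0, -64/3, 0, 1024/5, 0, -16384/7, 0, …
L₀ from L_f via x↦r, Dx↦r'^{-1}Dx.
Integrate: L := L₀·Dx.
L = (-2 + 32·x + 128·x^2 + 192·x^3 + 96·x^4)·Dx^2 + (1 + 2·x + 16·x^2 + 64·x^3 + 80·x^4 + 32·x^5)·Dx^3  (order 3).
h: a_k = 0, 0, 2, 4/3, -16/3, -64/5, 352/15, 3008/21, -256/7, …
ICs: h(0) = 0, h′(0) = 0, h′′(0) = 4.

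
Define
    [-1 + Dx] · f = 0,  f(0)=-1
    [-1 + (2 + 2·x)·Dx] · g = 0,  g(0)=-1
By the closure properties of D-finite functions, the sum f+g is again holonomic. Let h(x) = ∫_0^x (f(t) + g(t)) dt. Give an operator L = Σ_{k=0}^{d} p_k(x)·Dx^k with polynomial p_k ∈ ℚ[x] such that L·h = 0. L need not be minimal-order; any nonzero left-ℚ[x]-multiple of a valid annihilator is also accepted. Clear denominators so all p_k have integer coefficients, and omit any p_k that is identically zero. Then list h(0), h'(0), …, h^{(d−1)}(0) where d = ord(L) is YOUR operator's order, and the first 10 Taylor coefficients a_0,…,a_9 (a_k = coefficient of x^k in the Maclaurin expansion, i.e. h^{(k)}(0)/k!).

L = (3 + 2·x)·Dx + (-5 - 8·x - 4·x^2)·Dx^2 + (2 + 6·x + 4·x^2)·Dx^3  (order 3).
h: a_k = 0, -2, -3/4, -1/8, -11/192, -1/1920, -137/23040, 881/322560, -10523/5160960, 134879/92897280, …
ICs: h(0) = 0, h′(0) = -2, h′′(0) = -3/2.

f: a_k = -1, -1, -1/2, -1/6, -1/24, -1/120, -1/720, -1/5040, -1/40320, -1/362880, …
g: a_k = -1, -1/2, 1/8, -1/16, 5/128, -7/256, 21/1024, -33/2048, 429/32768, -715/65536, …
f+g: L₀ = lclm(L_f,L_g), ord ≤ 1+1.
Integrate: L := L₀·Dx.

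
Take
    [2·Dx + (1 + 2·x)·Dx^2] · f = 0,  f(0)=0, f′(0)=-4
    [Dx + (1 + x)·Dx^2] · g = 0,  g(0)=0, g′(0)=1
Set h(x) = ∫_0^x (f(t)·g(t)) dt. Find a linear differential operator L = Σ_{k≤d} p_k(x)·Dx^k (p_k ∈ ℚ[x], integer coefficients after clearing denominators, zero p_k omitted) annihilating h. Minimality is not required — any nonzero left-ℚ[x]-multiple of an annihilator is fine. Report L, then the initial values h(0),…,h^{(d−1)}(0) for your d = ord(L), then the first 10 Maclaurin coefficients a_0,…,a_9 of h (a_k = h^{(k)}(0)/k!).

f: a_k = 0, -4, 4, -16/3, 8, -64/5, 64/3, -256/7, 64, -1024/9, …
g: a_k = 0, 1, -1/2, 1/3, -1/4, 1/5, -1/6, 1/7, -1/8, 1/9, …
h₀=f·g: eliminate ⇒ L₀, order ≤ 2·2.
∫: right-multiply L₀ by Dx.
L = (20 + 48·x + 32·x^2)·Dx^2 + (66 + 268·x + 360·x^2 + 160·x^3)·Dx^3 + (32 + 180·x + 372·x^2 + 336·x^3 + 112·x^4)·Dx^4 + (3 + 22·x + 63·x^2 + 88·x^3 + 60·x^4 + 16·x^5)·Dx^5  (order 5).
h: a_k = 0, 0, 0, -4/3, 3/2, -26/15, 13/6, -131/45, 83/20, -1172/189, …
ICs: h(0) = 0, h′(0) = 0, h′′(0) = 0, h′′′(0) = -8, h′′′′(0) = 36.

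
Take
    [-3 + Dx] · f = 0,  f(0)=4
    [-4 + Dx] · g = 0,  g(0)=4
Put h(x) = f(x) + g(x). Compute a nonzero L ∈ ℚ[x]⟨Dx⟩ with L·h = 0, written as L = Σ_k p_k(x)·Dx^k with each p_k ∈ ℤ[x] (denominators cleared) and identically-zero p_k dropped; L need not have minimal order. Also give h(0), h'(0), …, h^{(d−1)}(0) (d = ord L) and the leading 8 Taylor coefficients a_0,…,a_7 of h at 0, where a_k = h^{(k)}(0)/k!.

f: a_k = 4, 12, 18, 18, 27/2, 81/10, 81/20, 243/140, …
g: a_k = 4, 16, 32, 128/3, 128/3, 512/15, 1024/45, 4096/315, …
h₀=f+g: left-lcm gives L₀, ord ≤ 2.
L = 12 - 7·Dx + Dx^2  (order 2).
h: a_k = 8, 28, 50, 182/3, 337/6, 1267/30, 965/36, 2653/180, …
ICs: h(0) = 8, h′(0) = 28.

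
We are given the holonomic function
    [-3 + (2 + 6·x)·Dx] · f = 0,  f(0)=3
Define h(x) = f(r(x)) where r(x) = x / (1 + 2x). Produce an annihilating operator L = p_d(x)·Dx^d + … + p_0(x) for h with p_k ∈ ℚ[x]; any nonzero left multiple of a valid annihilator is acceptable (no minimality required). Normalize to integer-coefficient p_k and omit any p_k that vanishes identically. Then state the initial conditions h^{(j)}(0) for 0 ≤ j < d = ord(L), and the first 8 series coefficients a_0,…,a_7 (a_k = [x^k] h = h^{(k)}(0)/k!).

L = -3 + (2 + 14·x + 20·x^2)·Dx  (order 1).
h: a_k = 3, 9/2, -99/8, 585/16, -14895/128, 101727/256, -1477503/1024, 11283849/2048, …
ICs: h(0) = 3.

f: a_k = 3, 9/2, -27/8, 81/16, -1215/128, 5103/256, -45927/1024, 216513/2048, …
Substitute x→r, Dx→(1/r')Dx; clear ⇒ L₀.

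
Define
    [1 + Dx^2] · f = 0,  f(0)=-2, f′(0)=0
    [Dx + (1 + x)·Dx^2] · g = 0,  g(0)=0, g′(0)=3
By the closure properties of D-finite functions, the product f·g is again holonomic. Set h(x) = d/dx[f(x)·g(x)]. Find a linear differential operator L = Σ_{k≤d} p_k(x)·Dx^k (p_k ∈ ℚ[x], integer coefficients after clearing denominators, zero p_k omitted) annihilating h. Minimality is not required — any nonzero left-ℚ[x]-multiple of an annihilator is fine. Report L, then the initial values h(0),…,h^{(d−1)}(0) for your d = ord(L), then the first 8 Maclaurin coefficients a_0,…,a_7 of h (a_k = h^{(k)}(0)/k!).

f: a_k = -2, 0, 1, 0, -1/12, 0, 1/360, 0, …
g: a_k = 0, 3, -3/2, 1, -3/4, 3/5, -1/2, 3/7, …
L₀ := L_f ⊗_s L_g (sym. prod.), ord ≤ 4.
h=h₀': d/dx-closure on L₀ ⇒ L.
L = (-25 - 44·x - 42·x^2 + 12·x^3 + 43·x^4 + 24·x^5 + 4·x^6) + (-24 - 32·x + 20·x^2 + 60·x^3 + 40·x^4 + 8·x^5)·Dx + (-28 - 44·x - 14·x^2 + 72·x^3 + 98·x^4 + 48·x^5 + 8·x^6)·Dx^2 + (-24 - 32·x + 20·x^2 + 60·x^3 + 40·x^4 + 8·x^5)·Dx^3 + (-3 + 28·x^2 + 60·x^3 + 55·x^4 + 24·x^5 + 4·x^6)·Dx^4  (order 4).
h: a_k = -6, 6, 3, 0, -9/4, 9/4, -93/40, 37/15, …
ICs: h(0) = -6, h′(0) = 6, h′′(0) = 6, h′′′(0) = 0.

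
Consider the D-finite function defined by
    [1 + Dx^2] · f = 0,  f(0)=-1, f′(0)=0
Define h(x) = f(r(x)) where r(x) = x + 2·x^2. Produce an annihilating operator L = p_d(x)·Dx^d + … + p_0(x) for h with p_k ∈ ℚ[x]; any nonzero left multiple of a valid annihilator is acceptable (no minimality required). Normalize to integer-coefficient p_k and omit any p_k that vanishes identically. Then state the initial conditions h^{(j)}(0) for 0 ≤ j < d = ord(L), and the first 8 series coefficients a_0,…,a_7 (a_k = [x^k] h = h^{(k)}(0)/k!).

L = (1 + 12·x + 48·x^2 + 64·x^3) - 4·Dx + (1 + 4·x)·Dx^2  (order 2).
h: a_k = -1, 0, 1/2, 2, 47/24, -1/3, -719/720, -79/60, …
ICs: h(0) = -1, h′(0) = 0.

f: a_k = -1, 0, 1/2, 0, -1/24, 0, 1/720, 0, …
Change of var in L_f (x↦r) gives L₀.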